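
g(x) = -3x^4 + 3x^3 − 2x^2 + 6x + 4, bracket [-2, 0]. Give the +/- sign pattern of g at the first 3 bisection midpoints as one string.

midpoint -1: g = -10 < 0 → [-1, 0]
midpoint -0.5: g = -0.0625 < 0 → [-0.5, 0]
midpoint -0.25: g = 2.316406 > 0 → [-0.5, -0.25]

--+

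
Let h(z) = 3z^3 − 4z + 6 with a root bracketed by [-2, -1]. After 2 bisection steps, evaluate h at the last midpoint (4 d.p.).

-3.0781

m = -1.5, h(m) = 1.875 (+); new bracket [-2, -1.5]
m = -1.75, h(m) = -3.078125 (−); new bracket [-1.75, -1.5]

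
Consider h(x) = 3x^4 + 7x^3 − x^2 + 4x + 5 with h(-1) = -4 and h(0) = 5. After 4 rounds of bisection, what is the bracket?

[-0.75, -0.6875]

h(-0.5) = 2.0625 > 0, so the root lies in [-1, -0.5]
h(-0.75) = -0.566406 < 0, so the root lies in [-0.75, -0.5]
h(-0.625) = 0.858154 > 0, so the root lies in [-0.75, -0.625]
h(-0.6875) = 0.1729 > 0, so the root lies in [-0.75, -0.6875]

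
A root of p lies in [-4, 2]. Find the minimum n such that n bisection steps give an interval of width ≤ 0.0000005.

Width after n steps is 6/2^n. Need 2^n ≥ 6/0.0000005 = 12000000.
2^23 = 8388608 < 12000000 ≤ 2^24 = 16777216, so n = 24.

24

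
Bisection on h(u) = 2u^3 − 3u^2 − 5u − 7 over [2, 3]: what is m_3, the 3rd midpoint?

2.875

midpoint 2.5: h = -7 < 0 → [2.5, 3]
midpoint 2.75: h = -1.84375 < 0 → [2.75, 3]
midpoint 2.875: h = 1.355469 > 0 → [2.75, 2.875]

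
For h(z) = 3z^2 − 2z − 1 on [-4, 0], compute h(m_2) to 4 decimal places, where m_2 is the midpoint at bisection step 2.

4.0000

h(-2) = 15 > 0, so the root lies in [-2, 0]
h(-1) = 4 > 0, so the root lies in [-1, 0]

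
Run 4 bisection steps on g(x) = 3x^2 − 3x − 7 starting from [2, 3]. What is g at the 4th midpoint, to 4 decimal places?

-0.4258

x = 2.5 gives g = 4.25, positive; keep [2, 2.5]
x = 2.25 gives g = 1.4375, positive; keep [2, 2.25]
x = 2.125 gives g = 0.171875, positive; keep [2, 2.125]
x = 2.0625 gives g = -0.4258, negative; keep [2.0625, 2.125]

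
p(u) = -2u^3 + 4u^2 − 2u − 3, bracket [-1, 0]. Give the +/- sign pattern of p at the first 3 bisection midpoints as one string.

midpoint -0.5: p = -0.75 < 0 → [-1, -0.5]
midpoint -0.75: p = 1.59375 > 0 → [-0.75, -0.5]
midpoint -0.625: p = 0.300781 > 0 → [-0.625, -0.5]

-++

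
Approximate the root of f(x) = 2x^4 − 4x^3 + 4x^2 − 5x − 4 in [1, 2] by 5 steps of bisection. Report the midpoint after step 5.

1.90625

x = 1.5 gives f = -5.875, negative; keep [1.5, 2]
x = 1.75 gives f = -3.179688, negative; keep [1.75, 2]
x = 1.875 gives f = -0.960449, negative; keep [1.875, 2]
x = 1.9375 gives f = 0.419, positive; keep [1.875, 1.9375]
x = 1.90625 gives f = -0.2949, negative; keep [1.90625, 1.9375]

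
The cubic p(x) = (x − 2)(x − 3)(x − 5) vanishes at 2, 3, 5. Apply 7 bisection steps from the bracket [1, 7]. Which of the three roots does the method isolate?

m = 4, p(m) = -2 (−); new bracket [4, 7]
m = 5.5, p(m) = 4.375 (+); new bracket [4, 5.5]
m = 4.75, p(m) = -1.203125 (−); new bracket [4.75, 5.5]
m = 5.125, p(m) = 0.8301 (+); new bracket [4.75, 5.125]
m = 4.9375, p(m) = -0.3557 (−); new bracket [4.9375, 5.125]
m = 5.03125, p(m) = 0.1924 (+); new bracket [4.9375, 5.03125]
m = 4.984375, p(m) = -0.0925 (−); new bracket [4.984375, 5.03125]

5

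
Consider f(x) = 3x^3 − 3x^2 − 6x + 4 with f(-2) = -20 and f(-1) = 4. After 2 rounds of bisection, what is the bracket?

[-1.5, -1.25]

m = -1.5, f(m) = -3.875 (−); new bracket [-1.5, -1]
m = -1.25, f(m) = 0.953125 (+); new bracket [-1.5, -1.25]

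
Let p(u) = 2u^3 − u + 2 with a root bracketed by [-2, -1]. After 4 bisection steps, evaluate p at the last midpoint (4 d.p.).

m = -1.5, p(m) = -3.25 (−); new bracket [-1.5, -1]
m = -1.25, p(m) = -0.65625 (−); new bracket [-1.25, -1]
m = -1.125, p(m) = 0.277344 (+); new bracket [-1.25, -1.125]
m = -1.1875, p(m) = -0.1616 (−); new bracket [-1.1875, -1.125]

-0.1616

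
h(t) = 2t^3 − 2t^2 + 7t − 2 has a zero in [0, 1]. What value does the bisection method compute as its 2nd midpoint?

midpoint 0.5: h = 1.25 > 0 → [0, 0.5]
midpoint 0.25: h = -0.34375 < 0 → [0.25, 0.5]

0.25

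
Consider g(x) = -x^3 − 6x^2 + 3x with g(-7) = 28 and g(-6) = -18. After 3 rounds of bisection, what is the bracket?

midpoint -6.5: g = 1.625 > 0 → [-6.5, -6]
midpoint -6.25: g = -8.984375 < 0 → [-6.5, -6.25]
midpoint -6.375: g = -3.884766 < 0 → [-6.5, -6.375]

[-6.5, -6.375]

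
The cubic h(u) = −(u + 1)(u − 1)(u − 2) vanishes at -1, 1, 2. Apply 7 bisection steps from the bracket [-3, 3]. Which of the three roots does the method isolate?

-1

m = 0, h(m) = -2 (−); new bracket [-3, 0]
m = -1.5, h(m) = 4.375 (+); new bracket [-1.5, 0]
m = -0.75, h(m) = -1.203125 (−); new bracket [-1.5, -0.75]
m = -1.125, h(m) = 0.8301 (+); new bracket [-1.125, -0.75]
m = -0.9375, h(m) = -0.3557 (−); new bracket [-1.125, -0.9375]
m = -1.03125, h(m) = 0.1924 (+); new bracket [-1.03125, -0.9375]
m = -0.984375, h(m) = -0.0925 (−); new bracket [-1.03125, -0.984375]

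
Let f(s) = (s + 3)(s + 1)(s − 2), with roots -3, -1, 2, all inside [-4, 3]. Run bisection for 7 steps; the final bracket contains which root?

f(-0.5) = -3.125 < 0, so the root lies in [-0.5, 3]
f(1.25) = -7.171875 < 0, so the root lies in [1.25, 3]
f(2.125) = 2.001953 > 0, so the root lies in [1.25, 2.125]
f(1.6875) = -3.9368 < 0, so the root lies in [1.6875, 2.125]
f(1.90625) = -1.3368 < 0, so the root lies in [1.90625, 2.125]
f(2.015625) = 0.2363 > 0, so the root lies in [1.90625, 2.015625]
f(1.9609375) = -0.5738 < 0, so the root lies in [1.9609375, 2.015625]

2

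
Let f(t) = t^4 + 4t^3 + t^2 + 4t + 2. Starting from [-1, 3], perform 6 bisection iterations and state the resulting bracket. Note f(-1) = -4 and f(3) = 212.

f(1) = 12 > 0, so the root lies in [-1, 1]
f(0) = 2 > 0, so the root lies in [-1, 0]
f(-0.5) = -0.1875 < 0, so the root lies in [-0.5, 0]
f(-0.25) = 1.0039 > 0, so the root lies in [-0.5, -0.25]
f(-0.375) = 0.4495 > 0, so the root lies in [-0.5, -0.375]
f(-0.4375) = 0.1431 > 0, so the root lies in [-0.5, -0.4375]

[-0.5, -0.4375]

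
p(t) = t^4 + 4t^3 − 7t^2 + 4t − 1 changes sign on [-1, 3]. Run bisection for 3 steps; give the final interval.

m = 1, p(m) = 1 (+); new bracket [-1, 1]
m = 0, p(m) = -1 (−); new bracket [0, 1]
m = 0.5, p(m) = -0.1875 (−); new bracket [0.5, 1]

[0.5, 1]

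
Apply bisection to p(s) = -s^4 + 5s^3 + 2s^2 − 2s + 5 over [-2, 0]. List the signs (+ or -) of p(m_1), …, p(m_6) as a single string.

midpoint -1: p = 3 > 0 → [-2, -1]
midpoint -1.5: p = -9.4375 < 0 → [-1.5, -1]
midpoint -1.25: p = -1.582031 < 0 → [-1.25, -1]
midpoint -1.125: p = 1.0603 > 0 → [-1.25, -1.125]
midpoint -1.1875: p = -0.166 < 0 → [-1.1875, -1.125]
midpoint -1.15625: p = 0.47 > 0 → [-1.1875, -1.15625]

+--+-+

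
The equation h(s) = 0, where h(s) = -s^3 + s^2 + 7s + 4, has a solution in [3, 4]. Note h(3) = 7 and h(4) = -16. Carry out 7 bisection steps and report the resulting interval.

s = 3.5 gives h = -2.125, negative; keep [3, 3.5]
s = 3.25 gives h = 2.984375, positive; keep [3.25, 3.5]
s = 3.375 gives h = 0.572266, positive; keep [3.375, 3.5]
s = 3.4375 gives h = -0.74, negative; keep [3.375, 3.4375]
s = 3.40625 gives h = -0.0749, negative; keep [3.375, 3.40625]
s = 3.390625 gives h = 0.2509, positive; keep [3.390625, 3.40625]
s = 3.3984375 gives h = 0.0886, positive; keep [3.3984375, 3.40625]

[3.3984375, 3.40625]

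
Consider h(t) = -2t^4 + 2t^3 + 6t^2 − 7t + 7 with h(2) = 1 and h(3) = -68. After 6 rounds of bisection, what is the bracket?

midpoint 2.5: h = -19.875 < 0 → [2, 2.5]
midpoint 2.25: h = -6.851562 < 0 → [2, 2.25]
midpoint 2.125: h = -2.371582 < 0 → [2, 2.125]
midpoint 2.0625: h = -0.5581 < 0 → [2, 2.0625]
midpoint 2.03125: h = 0.2515 > 0 → [2.03125, 2.0625]
midpoint 2.046875: h = -0.1455 < 0 → [2.03125, 2.046875]

[2.03125, 2.046875]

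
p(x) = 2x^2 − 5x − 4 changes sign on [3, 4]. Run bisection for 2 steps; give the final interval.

[3, 3.25]

m = 3.5, p(m) = 3 (+); new bracket [3, 3.5]
m = 3.25, p(m) = 0.875 (+); new bracket [3, 3.25]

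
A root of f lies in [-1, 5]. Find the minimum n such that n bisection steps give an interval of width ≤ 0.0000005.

Width after n steps is 6/2^n. Need 2^n ≥ 6/0.0000005 = 12000000.
2^23 = 8388608 < 12000000 ≤ 2^24 = 16777216, so n = 24.

24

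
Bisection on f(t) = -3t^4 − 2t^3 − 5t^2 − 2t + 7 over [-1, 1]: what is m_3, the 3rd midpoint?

0.75

f(0) = 7 > 0, so the root lies in [0, 1]
f(0.5) = 4.3125 > 0, so the root lies in [0.5, 1]
f(0.75) = 0.894531 > 0, so the root lies in [0.75, 1]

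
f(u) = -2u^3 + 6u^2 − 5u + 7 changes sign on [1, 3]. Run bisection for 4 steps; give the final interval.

midpoint 2: f = 5 > 0 → [2, 3]
midpoint 2.5: f = 0.75 > 0 → [2.5, 3]
midpoint 2.75: f = -2.96875 < 0 → [2.5, 2.75]
midpoint 2.625: f = -0.957 < 0 → [2.5, 2.625]

[2.5, 2.625]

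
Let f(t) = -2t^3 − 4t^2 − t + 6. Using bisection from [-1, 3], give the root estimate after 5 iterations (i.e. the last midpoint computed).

t = 1 gives f = -1, negative; keep [-1, 1]
t = 0 gives f = 6, positive; keep [0, 1]
t = 0.5 gives f = 4.25, positive; keep [0.5, 1]
t = 0.75 gives f = 2.1562, positive; keep [0.75, 1]
t = 0.875 gives f = 0.7227, positive; keep [0.875, 1]

0.875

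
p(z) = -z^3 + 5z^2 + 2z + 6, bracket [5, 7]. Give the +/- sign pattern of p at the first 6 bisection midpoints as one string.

p(6) = -18 < 0, so the root lies in [5, 6]
p(5.5) = 1.875 > 0, so the root lies in [5.5, 6]
p(5.75) = -7.296875 < 0, so the root lies in [5.5, 5.75]
p(5.625) = -2.5254 < 0, so the root lies in [5.5, 5.625]
p(5.5625) = -0.2795 < 0, so the root lies in [5.5, 5.5625]
p(5.53125) = 0.8091 > 0, so the root lies in [5.53125, 5.5625]

-+---+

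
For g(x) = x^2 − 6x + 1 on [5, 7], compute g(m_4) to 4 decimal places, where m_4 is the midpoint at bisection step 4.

m = 6, g(m) = 1 (+); new bracket [5, 6]
m = 5.5, g(m) = -1.75 (−); new bracket [5.5, 6]
m = 5.75, g(m) = -0.4375 (−); new bracket [5.75, 6]
m = 5.875, g(m) = 0.2656 (+); new bracket [5.75, 5.875]

0.2656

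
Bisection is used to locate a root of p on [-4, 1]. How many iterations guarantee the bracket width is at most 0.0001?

Width after n steps is 5/2^n. Need 2^n ≥ 5/0.0001 = 50000.
2^15 = 32768 < 50000 ≤ 2^16 = 65536, so n = 16.

16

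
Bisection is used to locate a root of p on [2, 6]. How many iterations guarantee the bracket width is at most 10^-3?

Width after n steps is 4/2^n. Need 2^n ≥ 4/10^-3 = 4000.
2^11 = 2048 < 4000 ≤ 2^12 = 4096, so n = 12.

12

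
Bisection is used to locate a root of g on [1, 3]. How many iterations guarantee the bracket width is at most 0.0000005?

22

Width after n steps is 2/2^n. Need 2^n ≥ 2/0.0000005 = 4000000.
2^21 = 2097152 < 4000000 ≤ 2^22 = 4194304, so n = 22.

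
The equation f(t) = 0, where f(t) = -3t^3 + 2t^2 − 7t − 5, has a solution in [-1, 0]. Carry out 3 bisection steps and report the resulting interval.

t = -0.5 gives f = -0.625, negative; keep [-1, -0.5]
t = -0.75 gives f = 2.640625, positive; keep [-0.75, -0.5]
t = -0.625 gives f = 0.888672, positive; keep [-0.625, -0.5]

[-0.625, -0.5]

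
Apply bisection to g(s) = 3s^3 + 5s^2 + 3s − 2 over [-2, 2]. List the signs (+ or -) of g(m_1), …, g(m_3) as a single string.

midpoint 0: g = -2 < 0 → [0, 2]
midpoint 1: g = 9 > 0 → [0, 1]
midpoint 0.5: g = 1.125 > 0 → [0, 0.5]

-++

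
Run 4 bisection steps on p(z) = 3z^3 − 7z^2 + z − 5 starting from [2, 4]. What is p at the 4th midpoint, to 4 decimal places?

-1.9199

midpoint 3: p = 16 > 0 → [2, 3]
midpoint 2.5: p = 0.625 > 0 → [2, 2.5]
midpoint 2.25: p = -4.015625 < 0 → [2.25, 2.5]
midpoint 2.375: p = -1.9199 < 0 → [2.375, 2.5]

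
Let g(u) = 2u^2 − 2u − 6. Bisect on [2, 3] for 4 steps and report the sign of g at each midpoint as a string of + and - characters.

u = 2.5 gives g = 1.5, positive; keep [2, 2.5]
u = 2.25 gives g = -0.375, negative; keep [2.25, 2.5]
u = 2.375 gives g = 0.53125, positive; keep [2.25, 2.375]
u = 2.3125 gives g = 0.0703, positive; keep [2.25, 2.3125]

+-++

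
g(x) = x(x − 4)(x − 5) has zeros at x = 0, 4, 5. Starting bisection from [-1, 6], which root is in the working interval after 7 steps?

0

x = 2.5 gives g = 9.375, positive; keep [-1, 2.5]
x = 0.75 gives g = 10.359375, positive; keep [-1, 0.75]
x = -0.125 gives g = -2.642578, negative; keep [-0.125, 0.75]
x = 0.3125 gives g = 5.4016, positive; keep [-0.125, 0.3125]
x = 0.09375 gives g = 1.7967, positive; keep [-0.125, 0.09375]
x = -0.015625 gives g = -0.3147, negative; keep [-0.015625, 0.09375]
x = 0.0390625 gives g = 0.7676, positive; keep [-0.015625, 0.0390625]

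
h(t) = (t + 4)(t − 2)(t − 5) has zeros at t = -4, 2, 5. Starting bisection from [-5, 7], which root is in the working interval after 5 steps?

t = 1 gives h = 20, positive; keep [-5, 1]
t = -2 gives h = 56, positive; keep [-5, -2]
t = -3.5 gives h = 23.375, positive; keep [-5, -3.5]
t = -4.25 gives h = -14.4531, negative; keep [-4.25, -3.5]
t = -3.875 gives h = 6.5176, positive; keep [-4.25, -3.875]

-4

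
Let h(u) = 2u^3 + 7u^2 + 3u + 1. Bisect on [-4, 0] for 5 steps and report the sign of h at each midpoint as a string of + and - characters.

m = -2, h(m) = 7 (+); new bracket [-4, -2]
m = -3, h(m) = 1 (+); new bracket [-4, -3]
m = -3.5, h(m) = -9.5 (−); new bracket [-3.5, -3]
m = -3.25, h(m) = -3.4688 (−); new bracket [-3.25, -3]
m = -3.125, h(m) = -1.0508 (−); new bracket [-3.125, -3]

++---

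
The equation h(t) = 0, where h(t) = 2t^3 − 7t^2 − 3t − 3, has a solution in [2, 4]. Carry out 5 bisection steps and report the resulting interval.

h(3) = -21 < 0, so the root lies in [3, 4]
h(3.5) = -13.5 < 0, so the root lies in [3.5, 4]
h(3.75) = -7.21875 < 0, so the root lies in [3.75, 4]
h(3.875) = -3.3633 < 0, so the root lies in [3.875, 4]
h(3.9375) = -1.2466 < 0, so the root lies in [3.9375, 4]

[3.9375, 4]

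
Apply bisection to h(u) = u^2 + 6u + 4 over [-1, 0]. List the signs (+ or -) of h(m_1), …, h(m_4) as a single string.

++--

midpoint -0.5: h = 1.25 > 0 → [-1, -0.5]
midpoint -0.75: h = 0.0625 > 0 → [-1, -0.75]
midpoint -0.875: h = -0.484375 < 0 → [-0.875, -0.75]
midpoint -0.8125: h = -0.2148 < 0 → [-0.8125, -0.75]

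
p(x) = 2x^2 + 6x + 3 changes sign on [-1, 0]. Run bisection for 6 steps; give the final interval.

p(-0.5) = 0.5 > 0, so the root lies in [-1, -0.5]
p(-0.75) = -0.375 < 0, so the root lies in [-0.75, -0.5]
p(-0.625) = 0.03125 > 0, so the root lies in [-0.75, -0.625]
p(-0.6875) = -0.1797 < 0, so the root lies in [-0.6875, -0.625]
p(-0.65625) = -0.0762 < 0, so the root lies in [-0.65625, -0.625]
p(-0.640625) = -0.0229 < 0, so the root lies in [-0.640625, -0.625]

[-0.640625, -0.625]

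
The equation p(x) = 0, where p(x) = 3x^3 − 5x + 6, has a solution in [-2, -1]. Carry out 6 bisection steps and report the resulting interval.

m = -1.5, p(m) = 3.375 (+); new bracket [-2, -1.5]
m = -1.75, p(m) = -1.328125 (−); new bracket [-1.75, -1.5]
m = -1.625, p(m) = 1.251953 (+); new bracket [-1.75, -1.625]
m = -1.6875, p(m) = 0.0212 (+); new bracket [-1.75, -1.6875]
m = -1.71875, p(m) = -0.6383 (−); new bracket [-1.71875, -1.6875]
m = -1.703125, p(m) = -0.3048 (−); new bracket [-1.703125, -1.6875]

[-1.703125, -1.6875]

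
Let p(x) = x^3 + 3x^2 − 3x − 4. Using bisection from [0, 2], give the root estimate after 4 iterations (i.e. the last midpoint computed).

x = 1 gives p = -3, negative; keep [1, 2]
x = 1.5 gives p = 1.625, positive; keep [1, 1.5]
x = 1.25 gives p = -1.109375, negative; keep [1.25, 1.5]
x = 1.375 gives p = 0.1465, positive; keep [1.25, 1.375]

1.375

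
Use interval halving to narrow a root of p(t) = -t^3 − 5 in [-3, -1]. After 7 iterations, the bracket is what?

t = -2 gives p = 3, positive; keep [-2, -1]
t = -1.5 gives p = -1.625, negative; keep [-2, -1.5]
t = -1.75 gives p = 0.359375, positive; keep [-1.75, -1.5]
t = -1.625 gives p = -0.709, negative; keep [-1.75, -1.625]
t = -1.6875 gives p = -0.1946, negative; keep [-1.75, -1.6875]
t = -1.71875 gives p = 0.0774, positive; keep [-1.71875, -1.6875]
t = -1.703125 gives p = -0.0599, negative; keep [-1.71875, -1.703125]

[-1.71875, -1.703125]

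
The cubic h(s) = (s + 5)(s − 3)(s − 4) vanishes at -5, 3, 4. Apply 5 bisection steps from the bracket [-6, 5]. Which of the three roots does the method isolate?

midpoint -0.5: h = 70.875 > 0 → [-6, -0.5]
midpoint -3.25: h = 79.296875 > 0 → [-6, -3.25]
midpoint -4.625: h = 24.662109 > 0 → [-6, -4.625]
midpoint -5.3125: h = -24.1907 < 0 → [-5.3125, -4.625]
midpoint -4.96875: h = 2.2334 > 0 → [-5.3125, -4.96875]

-5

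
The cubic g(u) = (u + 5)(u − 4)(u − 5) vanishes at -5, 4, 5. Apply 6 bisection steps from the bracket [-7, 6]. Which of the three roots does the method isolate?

-5

g(-0.5) = 111.375 > 0, so the root lies in [-7, -0.5]
g(-3.75) = 84.765625 > 0, so the root lies in [-7, -3.75]
g(-5.375) = -36.474609 < 0, so the root lies in [-5.375, -3.75]
g(-4.5625) = 35.822 > 0, so the root lies in [-5.375, -4.5625]
g(-4.96875) = 2.794 > 0, so the root lies in [-5.375, -4.96875]
g(-5.171875) = -16.0351 < 0, so the root lies in [-5.171875, -4.96875]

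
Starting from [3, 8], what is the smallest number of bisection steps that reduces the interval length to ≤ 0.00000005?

Width after n steps is 5/2^n. Need 2^n ≥ 5/0.00000005 = 100000000.
2^26 = 67108864 < 100000000 ≤ 2^27 = 134217728, so n = 27.

27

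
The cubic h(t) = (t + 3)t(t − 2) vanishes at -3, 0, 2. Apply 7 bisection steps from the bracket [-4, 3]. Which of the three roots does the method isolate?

-3

t = -0.5 gives h = 3.125, positive; keep [-4, -0.5]
t = -2.25 gives h = 7.171875, positive; keep [-4, -2.25]
t = -3.125 gives h = -2.001953, negative; keep [-3.125, -2.25]
t = -2.6875 gives h = 3.9368, positive; keep [-3.125, -2.6875]
t = -2.90625 gives h = 1.3368, positive; keep [-3.125, -2.90625]
t = -3.015625 gives h = -0.2363, negative; keep [-3.015625, -2.90625]
t = -2.9609375 gives h = 0.5738, positive; keep [-3.015625, -2.9609375]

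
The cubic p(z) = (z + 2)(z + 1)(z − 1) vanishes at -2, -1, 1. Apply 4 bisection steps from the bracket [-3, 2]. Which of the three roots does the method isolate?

midpoint -0.5: p = -1.125 < 0 → [-0.5, 2]
midpoint 0.75: p = -1.203125 < 0 → [0.75, 2]
midpoint 1.375: p = 3.005859 > 0 → [0.75, 1.375]
midpoint 1.0625: p = 0.3948 > 0 → [0.75, 1.0625]

1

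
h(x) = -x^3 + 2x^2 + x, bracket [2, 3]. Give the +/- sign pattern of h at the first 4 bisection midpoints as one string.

-++-

m = 2.5, h(m) = -0.625 (−); new bracket [2, 2.5]
m = 2.25, h(m) = 0.984375 (+); new bracket [2.25, 2.5]
m = 2.375, h(m) = 0.259766 (+); new bracket [2.375, 2.5]
m = 2.4375, h(m) = -0.1619 (−); new bracket [2.375, 2.4375]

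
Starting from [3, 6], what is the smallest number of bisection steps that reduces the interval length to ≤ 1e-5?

19

Width after n steps is 3/2^n. Need 2^n ≥ 3/1e-5 = 300000.
2^18 = 262144 < 300000 ≤ 2^19 = 524288, so n = 19.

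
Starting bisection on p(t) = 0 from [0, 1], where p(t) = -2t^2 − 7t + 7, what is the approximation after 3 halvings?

m = 0.5, p(m) = 3 (+); new bracket [0.5, 1]
m = 0.75, p(m) = 0.625 (+); new bracket [0.75, 1]
m = 0.875, p(m) = -0.65625 (−); new bracket [0.75, 0.875]

0.875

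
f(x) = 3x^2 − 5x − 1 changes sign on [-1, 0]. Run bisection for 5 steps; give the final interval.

[-0.1875, -0.15625]

f(-0.5) = 2.25 > 0, so the root lies in [-0.5, 0]
f(-0.25) = 0.4375 > 0, so the root lies in [-0.25, 0]
f(-0.125) = -0.328125 < 0, so the root lies in [-0.25, -0.125]
f(-0.1875) = 0.043 > 0, so the root lies in [-0.1875, -0.125]
f(-0.15625) = -0.1455 < 0, so the root lies in [-0.1875, -0.15625]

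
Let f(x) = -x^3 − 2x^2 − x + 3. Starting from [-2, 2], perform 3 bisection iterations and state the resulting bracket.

x = 0 gives f = 3, positive; keep [0, 2]
x = 1 gives f = -1, negative; keep [0, 1]
x = 0.5 gives f = 1.875, positive; keep [0.5, 1]

[0.5, 1]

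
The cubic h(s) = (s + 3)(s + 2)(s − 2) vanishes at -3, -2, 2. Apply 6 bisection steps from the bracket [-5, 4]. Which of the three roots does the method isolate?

2

h(-0.5) = -9.375 < 0, so the root lies in [-0.5, 4]
h(1.75) = -4.453125 < 0, so the root lies in [1.75, 4]
h(2.875) = 25.060547 > 0, so the root lies in [1.75, 2.875]
h(2.3125) = 7.1594 > 0, so the root lies in [1.75, 2.3125]
h(2.03125) = 0.6338 > 0, so the root lies in [1.75, 2.03125]
h(1.890625) = -2.0811 < 0, so the root lies in [1.890625, 2.03125]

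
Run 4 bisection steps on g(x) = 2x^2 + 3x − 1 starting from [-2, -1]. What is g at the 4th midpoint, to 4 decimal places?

0.1328

midpoint -1.5: g = -1 < 0 → [-2, -1.5]
midpoint -1.75: g = -0.125 < 0 → [-2, -1.75]
midpoint -1.875: g = 0.40625 > 0 → [-1.875, -1.75]
midpoint -1.8125: g = 0.1328 > 0 → [-1.8125, -1.75]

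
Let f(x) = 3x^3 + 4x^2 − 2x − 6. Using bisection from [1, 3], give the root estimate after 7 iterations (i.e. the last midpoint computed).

1.078125

x = 2 gives f = 30, positive; keep [1, 2]
x = 1.5 gives f = 10.125, positive; keep [1, 1.5]
x = 1.25 gives f = 3.609375, positive; keep [1, 1.25]
x = 1.125 gives f = 1.084, positive; keep [1, 1.125]
x = 1.0625 gives f = -0.011, negative; keep [1.0625, 1.125]
x = 1.09375 gives f = 0.523, positive; keep [1.0625, 1.09375]
x = 1.078125 gives f = 0.2527, positive; keep [1.0625, 1.078125]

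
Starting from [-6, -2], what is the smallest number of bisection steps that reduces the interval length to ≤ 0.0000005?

23

Width after n steps is 4/2^n. Need 2^n ≥ 4/0.0000005 = 8000000.
2^22 = 4194304 < 8000000 ≤ 2^23 = 8388608, so n = 23.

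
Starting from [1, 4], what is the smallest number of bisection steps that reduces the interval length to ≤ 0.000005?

20

Width after n steps is 3/2^n. Need 2^n ≥ 3/0.000005 = 600000.
2^19 = 524288 < 600000 ≤ 2^20 = 1048576, so n = 20.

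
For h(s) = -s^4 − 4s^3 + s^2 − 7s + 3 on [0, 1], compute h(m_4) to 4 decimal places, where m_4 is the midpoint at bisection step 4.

midpoint 0.5: h = -0.8125 < 0 → [0, 0.5]
midpoint 0.25: h = 1.246094 > 0 → [0.25, 0.5]
midpoint 0.375: h = 0.284912 > 0 → [0.375, 0.5]
midpoint 0.4375: h = -0.2427 < 0 → [0.375, 0.4375]

-0.2427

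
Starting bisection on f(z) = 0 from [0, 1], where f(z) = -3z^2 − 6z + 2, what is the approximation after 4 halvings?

midpoint 0.5: f = -1.75 < 0 → [0, 0.5]
midpoint 0.25: f = 0.3125 > 0 → [0.25, 0.5]
midpoint 0.375: f = -0.671875 < 0 → [0.25, 0.375]
midpoint 0.3125: f = -0.168 < 0 → [0.25, 0.3125]

0.3125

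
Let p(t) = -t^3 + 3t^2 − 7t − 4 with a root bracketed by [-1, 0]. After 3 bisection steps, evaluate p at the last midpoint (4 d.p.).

-0.9004

midpoint -0.5: p = 0.375 > 0 → [-0.5, 0]
midpoint -0.25: p = -2.046875 < 0 → [-0.5, -0.25]
midpoint -0.375: p = -0.900391 < 0 → [-0.5, -0.375]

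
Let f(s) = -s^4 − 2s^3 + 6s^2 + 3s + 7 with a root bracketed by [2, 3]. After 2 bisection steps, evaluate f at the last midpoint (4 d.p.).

-4.2852

s = 2.5 gives f = -18.3125, negative; keep [2, 2.5]
s = 2.25 gives f = -4.285156, negative; keep [2, 2.25]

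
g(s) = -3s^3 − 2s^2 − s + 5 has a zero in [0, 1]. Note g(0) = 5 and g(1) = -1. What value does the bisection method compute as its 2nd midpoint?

g(0.5) = 3.625 > 0, so the root lies in [0.5, 1]
g(0.75) = 1.859375 > 0, so the root lies in [0.75, 1]

0.75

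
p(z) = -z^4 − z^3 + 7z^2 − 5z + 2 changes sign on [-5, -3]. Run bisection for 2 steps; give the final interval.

z = -4 gives p = -58, negative; keep [-4, -3]
z = -3.5 gives p = -1.9375, negative; keep [-3.5, -3]

[-3.5, -3]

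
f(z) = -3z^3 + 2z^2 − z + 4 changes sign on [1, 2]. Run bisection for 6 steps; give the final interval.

midpoint 1.5: f = -3.125 < 0 → [1, 1.5]
midpoint 1.25: f = 0.015625 > 0 → [1.25, 1.5]
midpoint 1.375: f = -1.392578 < 0 → [1.25, 1.375]
midpoint 1.3125: f = -0.6501 < 0 → [1.25, 1.3125]
midpoint 1.28125: f = -0.308 < 0 → [1.25, 1.28125]
midpoint 1.265625: f = -0.1439 < 0 → [1.25, 1.265625]

[1.25, 1.265625]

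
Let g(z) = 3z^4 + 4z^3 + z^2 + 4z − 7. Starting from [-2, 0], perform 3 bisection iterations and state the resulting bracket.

midpoint -1: g = -11 < 0 → [-2, -1]
midpoint -1.5: g = -9.0625 < 0 → [-2, -1.5]
midpoint -1.75: g = -4.238281 < 0 → [-2, -1.75]

[-2, -1.75]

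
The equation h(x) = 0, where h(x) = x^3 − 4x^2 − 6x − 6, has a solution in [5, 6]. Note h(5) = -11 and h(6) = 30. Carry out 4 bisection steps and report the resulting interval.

[5.3125, 5.375]

midpoint 5.5: h = 6.375 > 0 → [5, 5.5]
midpoint 5.25: h = -3.046875 < 0 → [5.25, 5.5]
midpoint 5.375: h = 1.474609 > 0 → [5.25, 5.375]
midpoint 5.3125: h = -0.8328 < 0 → [5.3125, 5.375]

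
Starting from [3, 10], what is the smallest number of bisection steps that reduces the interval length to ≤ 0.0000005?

24

Width after n steps is 7/2^n. Need 2^n ≥ 7/0.0000005 = 14000000.
2^23 = 8388608 < 14000000 ≤ 2^24 = 16777216, so n = 24.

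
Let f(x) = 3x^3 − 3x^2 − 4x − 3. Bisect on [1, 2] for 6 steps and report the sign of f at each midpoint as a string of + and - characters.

----++

f(1.5) = -5.625 < 0, so the root lies in [1.5, 2]
f(1.75) = -3.109375 < 0, so the root lies in [1.75, 2]
f(1.875) = -1.271484 < 0, so the root lies in [1.875, 2]
f(1.9375) = -0.1921 < 0, so the root lies in [1.9375, 2]
f(1.96875) = 0.3896 > 0, so the root lies in [1.9375, 1.96875]
f(1.953125) = 0.0951 > 0, so the root lies in [1.9375, 1.953125]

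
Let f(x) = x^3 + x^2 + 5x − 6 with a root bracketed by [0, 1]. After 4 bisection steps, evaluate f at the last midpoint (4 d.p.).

0.3904

x = 0.5 gives f = -3.125, negative; keep [0.5, 1]
x = 0.75 gives f = -1.265625, negative; keep [0.75, 1]
x = 0.875 gives f = -0.189453, negative; keep [0.875, 1]
x = 0.9375 gives f = 0.3904, positive; keep [0.875, 0.9375]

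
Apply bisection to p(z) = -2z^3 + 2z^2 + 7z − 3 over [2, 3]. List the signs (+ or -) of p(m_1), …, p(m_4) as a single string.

z = 2.5 gives p = -4.25, negative; keep [2, 2.5]
z = 2.25 gives p = 0.09375, positive; keep [2.25, 2.5]
z = 2.375 gives p = -1.886719, negative; keep [2.25, 2.375]
z = 2.3125 gives p = -0.8501, negative; keep [2.25, 2.3125]

-+--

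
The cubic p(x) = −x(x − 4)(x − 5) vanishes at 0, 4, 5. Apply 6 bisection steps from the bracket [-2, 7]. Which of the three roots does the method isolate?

p(2.5) = -9.375 < 0, so the root lies in [-2, 2.5]
p(0.25) = -4.453125 < 0, so the root lies in [-2, 0.25]
p(-0.875) = 25.060547 > 0, so the root lies in [-0.875, 0.25]
p(-0.3125) = 7.1594 > 0, so the root lies in [-0.3125, 0.25]
p(-0.03125) = 0.6338 > 0, so the root lies in [-0.03125, 0.25]
p(0.109375) = -2.0811 < 0, so the root lies in [-0.03125, 0.109375]

0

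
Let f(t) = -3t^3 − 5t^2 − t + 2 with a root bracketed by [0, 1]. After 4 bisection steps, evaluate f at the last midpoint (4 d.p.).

0.3542

t = 0.5 gives f = -0.125, negative; keep [0, 0.5]
t = 0.25 gives f = 1.390625, positive; keep [0.25, 0.5]
t = 0.375 gives f = 0.763672, positive; keep [0.375, 0.5]
t = 0.4375 gives f = 0.3542, positive; keep [0.4375, 0.5]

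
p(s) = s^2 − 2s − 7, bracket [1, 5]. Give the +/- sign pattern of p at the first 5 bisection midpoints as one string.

-+--+

m = 3, p(m) = -4 (−); new bracket [3, 5]
m = 4, p(m) = 1 (+); new bracket [3, 4]
m = 3.5, p(m) = -1.75 (−); new bracket [3.5, 4]
m = 3.75, p(m) = -0.4375 (−); new bracket [3.75, 4]
m = 3.875, p(m) = 0.2656 (+); new bracket [3.75, 3.875]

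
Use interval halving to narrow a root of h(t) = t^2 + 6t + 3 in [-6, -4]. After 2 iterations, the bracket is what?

[-5.5, -5]

h(-5) = -2 < 0, so the root lies in [-6, -5]
h(-5.5) = 0.25 > 0, so the root lies in [-5.5, -5]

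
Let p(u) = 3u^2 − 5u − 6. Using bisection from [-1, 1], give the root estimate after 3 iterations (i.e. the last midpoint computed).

-0.75

u = 0 gives p = -6, negative; keep [-1, 0]
u = -0.5 gives p = -2.75, negative; keep [-1, -0.5]
u = -0.75 gives p = -0.5625, negative; keep [-1, -0.75]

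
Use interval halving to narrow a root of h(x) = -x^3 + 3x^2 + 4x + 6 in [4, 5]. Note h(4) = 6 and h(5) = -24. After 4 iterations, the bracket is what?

h(4.5) = -6.375 < 0, so the root lies in [4, 4.5]
h(4.25) = 0.421875 > 0, so the root lies in [4.25, 4.5]
h(4.375) = -2.818359 < 0, so the root lies in [4.25, 4.375]
h(4.3125) = -1.1594 < 0, so the root lies in [4.25, 4.3125]

[4.25, 4.3125]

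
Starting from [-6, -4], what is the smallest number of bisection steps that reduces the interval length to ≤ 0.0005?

Width after n steps is 2/2^n. Need 2^n ≥ 2/0.0005 = 4000.
2^11 = 2048 < 4000 ≤ 2^12 = 4096, so n = 12.

12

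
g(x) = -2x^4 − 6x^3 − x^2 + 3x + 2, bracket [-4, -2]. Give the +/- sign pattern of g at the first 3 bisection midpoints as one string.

-+-

x = -3 gives g = -16, negative; keep [-3, -2]
x = -2.5 gives g = 3.875, positive; keep [-3, -2.5]
x = -2.75 gives g = -3.414062, negative; keep [-2.75, -2.5]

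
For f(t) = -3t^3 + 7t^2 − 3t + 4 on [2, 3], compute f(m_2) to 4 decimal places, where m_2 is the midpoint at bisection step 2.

t = 2.5 gives f = -6.625, negative; keep [2, 2.5]
t = 2.25 gives f = -1.484375, negative; keep [2, 2.25]

-1.4844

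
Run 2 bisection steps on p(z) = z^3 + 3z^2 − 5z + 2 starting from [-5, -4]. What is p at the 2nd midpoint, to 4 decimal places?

0.6719

midpoint -4.5: p = -5.875 < 0 → [-4.5, -4]
midpoint -4.25: p = 0.671875 > 0 → [-4.5, -4.25]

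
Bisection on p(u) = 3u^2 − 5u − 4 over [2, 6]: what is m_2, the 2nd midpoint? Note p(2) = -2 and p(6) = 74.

3

midpoint 4: p = 24 > 0 → [2, 4]
midpoint 3: p = 8 > 0 → [2, 3]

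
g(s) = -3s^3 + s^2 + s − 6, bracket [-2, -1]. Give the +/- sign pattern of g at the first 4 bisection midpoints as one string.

++--

g(-1.5) = 4.875 > 0, so the root lies in [-1.5, -1]
g(-1.25) = 0.171875 > 0, so the root lies in [-1.25, -1]
g(-1.125) = -1.587891 < 0, so the root lies in [-1.25, -1.125]
g(-1.1875) = -0.7537 < 0, so the root lies in [-1.25, -1.1875]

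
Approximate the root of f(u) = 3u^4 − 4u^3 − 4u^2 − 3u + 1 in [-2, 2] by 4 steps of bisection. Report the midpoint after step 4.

m = 0, f(m) = 1 (+); new bracket [0, 2]
m = 1, f(m) = -7 (−); new bracket [0, 1]
m = 0.5, f(m) = -1.8125 (−); new bracket [0, 0.5]
m = 0.25, f(m) = -0.0508 (−); new bracket [0, 0.25]

0.25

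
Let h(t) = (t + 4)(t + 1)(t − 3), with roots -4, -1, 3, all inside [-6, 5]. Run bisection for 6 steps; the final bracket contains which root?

3

t = -0.5 gives h = -6.125, negative; keep [-0.5, 5]
t = 2.25 gives h = -15.234375, negative; keep [2.25, 5]
t = 3.625 gives h = 22.041016, positive; keep [2.25, 3.625]
t = 2.9375 gives h = -1.7073, negative; keep [2.9375, 3.625]
t = 3.28125 gives h = 8.7674, positive; keep [2.9375, 3.28125]
t = 3.109375 gives h = 3.1954, positive; keep [2.9375, 3.109375]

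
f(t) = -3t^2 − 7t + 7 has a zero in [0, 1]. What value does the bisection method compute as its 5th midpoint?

0.78125

midpoint 0.5: f = 2.75 > 0 → [0.5, 1]
midpoint 0.75: f = 0.0625 > 0 → [0.75, 1]
midpoint 0.875: f = -1.421875 < 0 → [0.75, 0.875]
midpoint 0.8125: f = -0.668 < 0 → [0.75, 0.8125]
midpoint 0.78125: f = -0.2998 < 0 → [0.75, 0.78125]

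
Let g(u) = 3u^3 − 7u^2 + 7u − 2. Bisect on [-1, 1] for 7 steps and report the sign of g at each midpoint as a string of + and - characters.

-+---++

g(0) = -2 < 0, so the root lies in [0, 1]
g(0.5) = 0.125 > 0, so the root lies in [0, 0.5]
g(0.25) = -0.640625 < 0, so the root lies in [0.25, 0.5]
g(0.375) = -0.2012 < 0, so the root lies in [0.375, 0.5]
g(0.4375) = -0.0261 < 0, so the root lies in [0.4375, 0.5]
g(0.46875) = 0.0522 > 0, so the root lies in [0.4375, 0.46875]
g(0.453125) = 0.0137 > 0, so the root lies in [0.4375, 0.453125]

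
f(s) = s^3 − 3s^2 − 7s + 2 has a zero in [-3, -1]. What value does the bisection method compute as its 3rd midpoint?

midpoint -2: f = -4 < 0 → [-2, -1]
midpoint -1.5: f = 2.375 > 0 → [-2, -1.5]
midpoint -1.75: f = -0.296875 < 0 → [-1.75, -1.5]

-1.75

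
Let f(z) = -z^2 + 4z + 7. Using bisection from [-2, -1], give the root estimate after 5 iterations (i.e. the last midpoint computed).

midpoint -1.5: f = -1.25 < 0 → [-1.5, -1]
midpoint -1.25: f = 0.4375 > 0 → [-1.5, -1.25]
midpoint -1.375: f = -0.390625 < 0 → [-1.375, -1.25]
midpoint -1.3125: f = 0.0273 > 0 → [-1.375, -1.3125]
midpoint -1.34375: f = -0.1807 < 0 → [-1.34375, -1.3125]

-1.34375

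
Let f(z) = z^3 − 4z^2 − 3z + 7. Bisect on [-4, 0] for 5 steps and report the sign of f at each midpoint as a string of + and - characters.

-+-++

m = -2, f(m) = -11 (−); new bracket [-2, 0]
m = -1, f(m) = 5 (+); new bracket [-2, -1]
m = -1.5, f(m) = -0.875 (−); new bracket [-1.5, -1]
m = -1.25, f(m) = 2.5469 (+); new bracket [-1.5, -1.25]
m = -1.375, f(m) = 0.9629 (+); new bracket [-1.5, -1.375]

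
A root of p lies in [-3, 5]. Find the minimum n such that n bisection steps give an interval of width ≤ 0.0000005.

24

Width after n steps is 8/2^n. Need 2^n ≥ 8/0.0000005 = 16000000.
2^23 = 8388608 < 16000000 ≤ 2^24 = 16777216, so n = 24.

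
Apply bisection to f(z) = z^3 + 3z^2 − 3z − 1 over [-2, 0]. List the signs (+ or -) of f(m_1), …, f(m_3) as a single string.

++-

f(-1) = 4 > 0, so the root lies in [-1, 0]
f(-0.5) = 1.125 > 0, so the root lies in [-0.5, 0]
f(-0.25) = -0.078125 < 0, so the root lies in [-0.5, -0.25]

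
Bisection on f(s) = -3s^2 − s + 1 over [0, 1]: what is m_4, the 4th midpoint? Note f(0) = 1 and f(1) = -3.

0.4375

midpoint 0.5: f = -0.25 < 0 → [0, 0.5]
midpoint 0.25: f = 0.5625 > 0 → [0.25, 0.5]
midpoint 0.375: f = 0.203125 > 0 → [0.375, 0.5]
midpoint 0.4375: f = -0.0117 < 0 → [0.375, 0.4375]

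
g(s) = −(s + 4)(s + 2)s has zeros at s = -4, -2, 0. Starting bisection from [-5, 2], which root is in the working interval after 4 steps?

midpoint -1.5: g = 1.875 > 0 → [-1.5, 2]
midpoint 0.25: g = -2.390625 < 0 → [-1.5, 0.25]
midpoint -0.625: g = 2.900391 > 0 → [-0.625, 0.25]
midpoint -0.1875: g = 1.2957 > 0 → [-0.1875, 0.25]

0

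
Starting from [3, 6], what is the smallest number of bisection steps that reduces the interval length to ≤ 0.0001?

15

Width after n steps is 3/2^n. Need 2^n ≥ 3/0.0001 = 30000.
2^14 = 16384 < 30000 ≤ 2^15 = 32768, so n = 15.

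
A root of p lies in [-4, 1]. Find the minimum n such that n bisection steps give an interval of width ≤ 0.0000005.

Width after n steps is 5/2^n. Need 2^n ≥ 5/0.0000005 = 10000000.
2^23 = 8388608 < 10000000 ≤ 2^24 = 16777216, so n = 24.

24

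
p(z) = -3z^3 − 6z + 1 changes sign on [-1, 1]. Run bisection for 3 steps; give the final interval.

[0, 0.25]

z = 0 gives p = 1, positive; keep [0, 1]
z = 0.5 gives p = -2.375, negative; keep [0, 0.5]
z = 0.25 gives p = -0.546875, negative; keep [0, 0.25]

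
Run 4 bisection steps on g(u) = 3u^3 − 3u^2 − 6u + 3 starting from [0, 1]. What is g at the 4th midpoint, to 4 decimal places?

0.0520

u = 0.5 gives g = -0.375, negative; keep [0, 0.5]
u = 0.25 gives g = 1.359375, positive; keep [0.25, 0.5]
u = 0.375 gives g = 0.486328, positive; keep [0.375, 0.5]
u = 0.4375 gives g = 0.052, positive; keep [0.4375, 0.5]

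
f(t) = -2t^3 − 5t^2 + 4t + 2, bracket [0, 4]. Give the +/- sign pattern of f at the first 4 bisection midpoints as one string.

--++

m = 2, f(m) = -26 (−); new bracket [0, 2]
m = 1, f(m) = -1 (−); new bracket [0, 1]
m = 0.5, f(m) = 2.5 (+); new bracket [0.5, 1]
m = 0.75, f(m) = 1.3438 (+); new bracket [0.75, 1]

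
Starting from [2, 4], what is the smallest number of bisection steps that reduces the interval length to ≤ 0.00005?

16

Width after n steps is 2/2^n. Need 2^n ≥ 2/0.00005 = 40000.
2^15 = 32768 < 40000 ≤ 2^16 = 65536, so n = 16.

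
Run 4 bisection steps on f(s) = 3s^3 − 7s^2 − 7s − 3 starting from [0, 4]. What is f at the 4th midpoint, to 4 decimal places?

3.2969

s = 2 gives f = -21, negative; keep [2, 4]
s = 3 gives f = -6, negative; keep [3, 4]
s = 3.5 gives f = 15.375, positive; keep [3, 3.5]
s = 3.25 gives f = 3.2969, positive; keep [3, 3.25]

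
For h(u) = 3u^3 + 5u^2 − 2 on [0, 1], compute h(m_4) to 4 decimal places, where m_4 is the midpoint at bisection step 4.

midpoint 0.5: h = -0.375 < 0 → [0.5, 1]
midpoint 0.75: h = 2.078125 > 0 → [0.5, 0.75]
midpoint 0.625: h = 0.685547 > 0 → [0.5, 0.625]
midpoint 0.5625: h = 0.116 > 0 → [0.5, 0.5625]

0.1160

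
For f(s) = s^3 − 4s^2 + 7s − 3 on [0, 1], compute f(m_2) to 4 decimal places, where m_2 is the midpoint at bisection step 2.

midpoint 0.5: f = -0.375 < 0 → [0.5, 1]
midpoint 0.75: f = 0.421875 > 0 → [0.5, 0.75]

0.4219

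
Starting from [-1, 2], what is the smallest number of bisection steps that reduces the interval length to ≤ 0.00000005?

Width after n steps is 3/2^n. Need 2^n ≥ 3/0.00000005 = 60000000.
2^25 = 33554432 < 60000000 ≤ 2^26 = 67108864, so n = 26.

26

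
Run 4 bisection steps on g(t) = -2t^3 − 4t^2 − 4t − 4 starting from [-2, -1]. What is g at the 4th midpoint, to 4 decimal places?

0.1138

g(-1.5) = -0.25 < 0, so the root lies in [-2, -1.5]
g(-1.75) = 1.46875 > 0, so the root lies in [-1.75, -1.5]
g(-1.625) = 0.519531 > 0, so the root lies in [-1.625, -1.5]
g(-1.5625) = 0.1138 > 0, so the root lies in [-1.5625, -1.5]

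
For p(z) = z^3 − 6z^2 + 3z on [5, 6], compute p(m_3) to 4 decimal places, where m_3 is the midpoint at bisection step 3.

z = 5.5 gives p = 1.375, positive; keep [5, 5.5]
z = 5.25 gives p = -4.921875, negative; keep [5.25, 5.5]
z = 5.375 gives p = -1.931641, negative; keep [5.375, 5.5]

-1.9316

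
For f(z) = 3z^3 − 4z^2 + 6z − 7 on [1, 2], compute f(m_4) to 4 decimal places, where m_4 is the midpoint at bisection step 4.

-0.4919

f(1.5) = 3.125 > 0, so the root lies in [1, 1.5]
f(1.25) = 0.109375 > 0, so the root lies in [1, 1.25]
f(1.125) = -1.041016 < 0, so the root lies in [1.125, 1.25]
f(1.1875) = -0.4919 < 0, so the root lies in [1.1875, 1.25]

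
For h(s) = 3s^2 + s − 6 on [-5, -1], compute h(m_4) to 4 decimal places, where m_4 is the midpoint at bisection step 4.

1.4375

h(-3) = 18 > 0, so the root lies in [-3, -1]
h(-2) = 4 > 0, so the root lies in [-2, -1]
h(-1.5) = -0.75 < 0, so the root lies in [-2, -1.5]
h(-1.75) = 1.4375 > 0, so the root lies in [-1.75, -1.5]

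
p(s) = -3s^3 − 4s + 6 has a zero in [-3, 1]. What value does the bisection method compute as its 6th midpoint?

m = -1, p(m) = 13 (+); new bracket [-1, 1]
m = 0, p(m) = 6 (+); new bracket [0, 1]
m = 0.5, p(m) = 3.625 (+); new bracket [0.5, 1]
m = 0.75, p(m) = 1.7344 (+); new bracket [0.75, 1]
m = 0.875, p(m) = 0.4902 (+); new bracket [0.875, 1]
m = 0.9375, p(m) = -0.2219 (−); new bracket [0.875, 0.9375]

0.9375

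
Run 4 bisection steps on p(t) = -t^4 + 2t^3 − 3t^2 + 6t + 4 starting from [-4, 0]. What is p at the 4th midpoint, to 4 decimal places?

2.2773

t = -2 gives p = -52, negative; keep [-2, 0]
t = -1 gives p = -8, negative; keep [-1, 0]
t = -0.5 gives p = -0.0625, negative; keep [-0.5, 0]
t = -0.25 gives p = 2.2773, positive; keep [-0.5, -0.25]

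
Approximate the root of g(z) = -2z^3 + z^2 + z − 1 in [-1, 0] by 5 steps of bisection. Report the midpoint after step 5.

-0.84375

z = -0.5 gives g = -1, negative; keep [-1, -0.5]
z = -0.75 gives g = -0.34375, negative; keep [-1, -0.75]
z = -0.875 gives g = 0.230469, positive; keep [-0.875, -0.75]
z = -0.8125 gives g = -0.0796, negative; keep [-0.875, -0.8125]
z = -0.84375 gives g = 0.0695, positive; keep [-0.84375, -0.8125]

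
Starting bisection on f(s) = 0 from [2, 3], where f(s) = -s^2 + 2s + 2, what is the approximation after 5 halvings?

2.71875

f(2.5) = 0.75 > 0, so the root lies in [2.5, 3]
f(2.75) = -0.0625 < 0, so the root lies in [2.5, 2.75]
f(2.625) = 0.359375 > 0, so the root lies in [2.625, 2.75]
f(2.6875) = 0.1523 > 0, so the root lies in [2.6875, 2.75]
f(2.71875) = 0.0459 > 0, so the root lies in [2.71875, 2.75]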